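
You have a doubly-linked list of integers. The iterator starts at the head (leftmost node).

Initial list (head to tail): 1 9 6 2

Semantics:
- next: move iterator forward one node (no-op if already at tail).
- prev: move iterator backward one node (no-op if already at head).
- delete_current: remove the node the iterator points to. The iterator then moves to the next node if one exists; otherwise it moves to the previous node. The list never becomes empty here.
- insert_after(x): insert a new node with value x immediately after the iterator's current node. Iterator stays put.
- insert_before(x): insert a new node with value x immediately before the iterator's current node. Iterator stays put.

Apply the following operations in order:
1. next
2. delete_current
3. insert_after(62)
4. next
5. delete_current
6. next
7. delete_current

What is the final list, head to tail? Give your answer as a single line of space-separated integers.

Answer: 1 6

Derivation:
After 1 (next): list=[1, 9, 6, 2] cursor@9
After 2 (delete_current): list=[1, 6, 2] cursor@6
After 3 (insert_after(62)): list=[1, 6, 62, 2] cursor@6
After 4 (next): list=[1, 6, 62, 2] cursor@62
After 5 (delete_current): list=[1, 6, 2] cursor@2
After 6 (next): list=[1, 6, 2] cursor@2
After 7 (delete_current): list=[1, 6] cursor@6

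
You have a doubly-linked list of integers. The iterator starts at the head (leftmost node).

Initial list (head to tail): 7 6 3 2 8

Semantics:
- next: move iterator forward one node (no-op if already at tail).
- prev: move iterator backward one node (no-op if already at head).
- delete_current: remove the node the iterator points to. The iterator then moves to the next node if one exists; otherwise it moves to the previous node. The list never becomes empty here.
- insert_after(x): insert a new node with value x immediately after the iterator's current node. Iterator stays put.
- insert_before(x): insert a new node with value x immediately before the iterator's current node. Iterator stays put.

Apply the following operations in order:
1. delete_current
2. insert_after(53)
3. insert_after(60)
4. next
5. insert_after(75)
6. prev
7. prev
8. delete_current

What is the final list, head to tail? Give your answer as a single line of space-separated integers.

After 1 (delete_current): list=[6, 3, 2, 8] cursor@6
After 2 (insert_after(53)): list=[6, 53, 3, 2, 8] cursor@6
After 3 (insert_after(60)): list=[6, 60, 53, 3, 2, 8] cursor@6
After 4 (next): list=[6, 60, 53, 3, 2, 8] cursor@60
After 5 (insert_after(75)): list=[6, 60, 75, 53, 3, 2, 8] cursor@60
After 6 (prev): list=[6, 60, 75, 53, 3, 2, 8] cursor@6
After 7 (prev): list=[6, 60, 75, 53, 3, 2, 8] cursor@6
After 8 (delete_current): list=[60, 75, 53, 3, 2, 8] cursor@60

Answer: 60 75 53 3 2 8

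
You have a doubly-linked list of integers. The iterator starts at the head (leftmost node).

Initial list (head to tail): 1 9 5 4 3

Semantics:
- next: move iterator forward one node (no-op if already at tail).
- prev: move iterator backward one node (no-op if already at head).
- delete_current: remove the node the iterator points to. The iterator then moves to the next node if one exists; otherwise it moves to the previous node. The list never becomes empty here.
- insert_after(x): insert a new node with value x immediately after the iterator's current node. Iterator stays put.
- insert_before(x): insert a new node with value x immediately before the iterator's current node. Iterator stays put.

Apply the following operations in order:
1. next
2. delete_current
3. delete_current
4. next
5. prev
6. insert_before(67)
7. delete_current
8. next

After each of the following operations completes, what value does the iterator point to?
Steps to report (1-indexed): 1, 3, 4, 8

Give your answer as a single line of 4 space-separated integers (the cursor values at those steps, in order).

After 1 (next): list=[1, 9, 5, 4, 3] cursor@9
After 2 (delete_current): list=[1, 5, 4, 3] cursor@5
After 3 (delete_current): list=[1, 4, 3] cursor@4
After 4 (next): list=[1, 4, 3] cursor@3
After 5 (prev): list=[1, 4, 3] cursor@4
After 6 (insert_before(67)): list=[1, 67, 4, 3] cursor@4
After 7 (delete_current): list=[1, 67, 3] cursor@3
After 8 (next): list=[1, 67, 3] cursor@3

Answer: 9 4 3 3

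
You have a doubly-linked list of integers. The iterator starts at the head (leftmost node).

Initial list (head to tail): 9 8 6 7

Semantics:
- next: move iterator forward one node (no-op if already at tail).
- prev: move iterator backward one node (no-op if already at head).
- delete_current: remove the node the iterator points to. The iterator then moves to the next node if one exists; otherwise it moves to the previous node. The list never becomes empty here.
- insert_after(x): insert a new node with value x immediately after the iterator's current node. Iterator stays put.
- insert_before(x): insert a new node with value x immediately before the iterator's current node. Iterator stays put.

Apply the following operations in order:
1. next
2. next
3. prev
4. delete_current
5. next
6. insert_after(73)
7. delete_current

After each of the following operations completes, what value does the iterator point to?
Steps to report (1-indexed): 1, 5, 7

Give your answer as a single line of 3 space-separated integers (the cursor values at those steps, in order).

Answer: 8 7 73

Derivation:
After 1 (next): list=[9, 8, 6, 7] cursor@8
After 2 (next): list=[9, 8, 6, 7] cursor@6
After 3 (prev): list=[9, 8, 6, 7] cursor@8
After 4 (delete_current): list=[9, 6, 7] cursor@6
After 5 (next): list=[9, 6, 7] cursor@7
After 6 (insert_after(73)): list=[9, 6, 7, 73] cursor@7
After 7 (delete_current): list=[9, 6, 73] cursor@73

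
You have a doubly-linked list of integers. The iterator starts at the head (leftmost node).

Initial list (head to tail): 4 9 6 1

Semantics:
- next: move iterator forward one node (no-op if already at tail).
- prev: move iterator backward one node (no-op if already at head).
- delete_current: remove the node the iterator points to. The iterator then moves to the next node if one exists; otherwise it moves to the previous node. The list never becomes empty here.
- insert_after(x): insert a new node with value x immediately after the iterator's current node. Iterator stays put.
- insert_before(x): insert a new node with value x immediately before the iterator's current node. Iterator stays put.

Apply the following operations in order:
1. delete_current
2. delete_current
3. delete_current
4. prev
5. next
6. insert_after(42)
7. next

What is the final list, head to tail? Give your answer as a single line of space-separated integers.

Answer: 1 42

Derivation:
After 1 (delete_current): list=[9, 6, 1] cursor@9
After 2 (delete_current): list=[6, 1] cursor@6
After 3 (delete_current): list=[1] cursor@1
After 4 (prev): list=[1] cursor@1
After 5 (next): list=[1] cursor@1
After 6 (insert_after(42)): list=[1, 42] cursor@1
After 7 (next): list=[1, 42] cursor@42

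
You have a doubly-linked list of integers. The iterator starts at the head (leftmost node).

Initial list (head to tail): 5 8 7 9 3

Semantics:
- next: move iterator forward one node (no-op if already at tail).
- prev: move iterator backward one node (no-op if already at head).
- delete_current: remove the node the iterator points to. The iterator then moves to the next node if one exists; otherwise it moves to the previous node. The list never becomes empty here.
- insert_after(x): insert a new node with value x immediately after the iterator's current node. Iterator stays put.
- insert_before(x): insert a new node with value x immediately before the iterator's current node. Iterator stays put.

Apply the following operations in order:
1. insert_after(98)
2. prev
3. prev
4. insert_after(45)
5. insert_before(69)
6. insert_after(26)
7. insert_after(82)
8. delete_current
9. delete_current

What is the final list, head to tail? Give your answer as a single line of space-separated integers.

Answer: 69 26 45 98 8 7 9 3

Derivation:
After 1 (insert_after(98)): list=[5, 98, 8, 7, 9, 3] cursor@5
After 2 (prev): list=[5, 98, 8, 7, 9, 3] cursor@5
After 3 (prev): list=[5, 98, 8, 7, 9, 3] cursor@5
After 4 (insert_after(45)): list=[5, 45, 98, 8, 7, 9, 3] cursor@5
After 5 (insert_before(69)): list=[69, 5, 45, 98, 8, 7, 9, 3] cursor@5
After 6 (insert_after(26)): list=[69, 5, 26, 45, 98, 8, 7, 9, 3] cursor@5
After 7 (insert_after(82)): list=[69, 5, 82, 26, 45, 98, 8, 7, 9, 3] cursor@5
After 8 (delete_current): list=[69, 82, 26, 45, 98, 8, 7, 9, 3] cursor@82
After 9 (delete_current): list=[69, 26, 45, 98, 8, 7, 9, 3] cursor@26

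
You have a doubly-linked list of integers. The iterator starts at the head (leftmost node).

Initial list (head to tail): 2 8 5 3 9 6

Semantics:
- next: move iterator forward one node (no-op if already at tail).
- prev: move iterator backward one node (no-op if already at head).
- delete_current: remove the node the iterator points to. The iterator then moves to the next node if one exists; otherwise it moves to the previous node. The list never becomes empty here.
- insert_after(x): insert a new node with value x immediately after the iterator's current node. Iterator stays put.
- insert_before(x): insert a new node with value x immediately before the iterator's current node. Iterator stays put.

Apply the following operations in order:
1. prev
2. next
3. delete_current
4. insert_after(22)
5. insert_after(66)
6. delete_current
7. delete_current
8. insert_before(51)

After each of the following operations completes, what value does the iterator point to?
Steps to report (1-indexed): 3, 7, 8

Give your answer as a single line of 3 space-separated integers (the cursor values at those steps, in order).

After 1 (prev): list=[2, 8, 5, 3, 9, 6] cursor@2
After 2 (next): list=[2, 8, 5, 3, 9, 6] cursor@8
After 3 (delete_current): list=[2, 5, 3, 9, 6] cursor@5
After 4 (insert_after(22)): list=[2, 5, 22, 3, 9, 6] cursor@5
After 5 (insert_after(66)): list=[2, 5, 66, 22, 3, 9, 6] cursor@5
After 6 (delete_current): list=[2, 66, 22, 3, 9, 6] cursor@66
After 7 (delete_current): list=[2, 22, 3, 9, 6] cursor@22
After 8 (insert_before(51)): list=[2, 51, 22, 3, 9, 6] cursor@22

Answer: 5 22 22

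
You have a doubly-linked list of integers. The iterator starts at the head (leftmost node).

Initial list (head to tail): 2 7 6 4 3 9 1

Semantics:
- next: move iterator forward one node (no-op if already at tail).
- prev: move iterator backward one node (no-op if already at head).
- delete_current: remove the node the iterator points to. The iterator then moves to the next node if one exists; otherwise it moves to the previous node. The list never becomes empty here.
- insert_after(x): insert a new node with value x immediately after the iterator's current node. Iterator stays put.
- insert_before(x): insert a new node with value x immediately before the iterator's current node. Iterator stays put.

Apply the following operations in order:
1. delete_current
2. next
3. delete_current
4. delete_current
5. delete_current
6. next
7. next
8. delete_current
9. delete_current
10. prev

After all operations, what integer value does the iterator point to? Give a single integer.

Answer: 7

Derivation:
After 1 (delete_current): list=[7, 6, 4, 3, 9, 1] cursor@7
After 2 (next): list=[7, 6, 4, 3, 9, 1] cursor@6
After 3 (delete_current): list=[7, 4, 3, 9, 1] cursor@4
After 4 (delete_current): list=[7, 3, 9, 1] cursor@3
After 5 (delete_current): list=[7, 9, 1] cursor@9
After 6 (next): list=[7, 9, 1] cursor@1
After 7 (next): list=[7, 9, 1] cursor@1
After 8 (delete_current): list=[7, 9] cursor@9
After 9 (delete_current): list=[7] cursor@7
After 10 (prev): list=[7] cursor@7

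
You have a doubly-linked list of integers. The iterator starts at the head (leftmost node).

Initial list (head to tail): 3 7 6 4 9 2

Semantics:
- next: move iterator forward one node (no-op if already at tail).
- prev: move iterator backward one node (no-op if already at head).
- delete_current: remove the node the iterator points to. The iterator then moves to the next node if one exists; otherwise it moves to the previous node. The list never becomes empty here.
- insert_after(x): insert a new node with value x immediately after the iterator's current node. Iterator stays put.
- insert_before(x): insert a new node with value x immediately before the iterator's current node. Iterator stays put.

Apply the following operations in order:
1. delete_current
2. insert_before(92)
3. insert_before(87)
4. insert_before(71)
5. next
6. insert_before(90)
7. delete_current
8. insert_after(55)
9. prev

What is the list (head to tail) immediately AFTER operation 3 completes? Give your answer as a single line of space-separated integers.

After 1 (delete_current): list=[7, 6, 4, 9, 2] cursor@7
After 2 (insert_before(92)): list=[92, 7, 6, 4, 9, 2] cursor@7
After 3 (insert_before(87)): list=[92, 87, 7, 6, 4, 9, 2] cursor@7

Answer: 92 87 7 6 4 9 2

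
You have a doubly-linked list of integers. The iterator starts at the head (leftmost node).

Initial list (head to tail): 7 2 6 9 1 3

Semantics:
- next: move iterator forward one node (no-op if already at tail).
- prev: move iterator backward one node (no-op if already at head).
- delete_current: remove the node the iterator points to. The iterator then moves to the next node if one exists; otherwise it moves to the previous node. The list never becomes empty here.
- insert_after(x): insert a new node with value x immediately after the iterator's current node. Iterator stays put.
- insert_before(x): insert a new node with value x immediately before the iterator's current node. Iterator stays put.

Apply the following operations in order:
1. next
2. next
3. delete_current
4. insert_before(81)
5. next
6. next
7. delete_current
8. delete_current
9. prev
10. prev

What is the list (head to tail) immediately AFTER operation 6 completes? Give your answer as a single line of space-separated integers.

After 1 (next): list=[7, 2, 6, 9, 1, 3] cursor@2
After 2 (next): list=[7, 2, 6, 9, 1, 3] cursor@6
After 3 (delete_current): list=[7, 2, 9, 1, 3] cursor@9
After 4 (insert_before(81)): list=[7, 2, 81, 9, 1, 3] cursor@9
After 5 (next): list=[7, 2, 81, 9, 1, 3] cursor@1
After 6 (next): list=[7, 2, 81, 9, 1, 3] cursor@3

Answer: 7 2 81 9 1 3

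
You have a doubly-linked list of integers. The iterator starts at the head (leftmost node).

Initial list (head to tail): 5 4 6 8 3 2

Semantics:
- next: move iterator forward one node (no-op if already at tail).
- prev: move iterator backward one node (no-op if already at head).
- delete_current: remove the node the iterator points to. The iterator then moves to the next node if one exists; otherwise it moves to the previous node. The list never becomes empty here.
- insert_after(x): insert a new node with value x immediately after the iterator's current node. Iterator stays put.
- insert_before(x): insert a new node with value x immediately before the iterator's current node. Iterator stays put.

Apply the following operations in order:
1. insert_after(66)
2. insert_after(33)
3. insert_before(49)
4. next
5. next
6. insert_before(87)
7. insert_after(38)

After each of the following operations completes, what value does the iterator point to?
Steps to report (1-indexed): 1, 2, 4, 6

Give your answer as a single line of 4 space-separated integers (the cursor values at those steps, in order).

After 1 (insert_after(66)): list=[5, 66, 4, 6, 8, 3, 2] cursor@5
After 2 (insert_after(33)): list=[5, 33, 66, 4, 6, 8, 3, 2] cursor@5
After 3 (insert_before(49)): list=[49, 5, 33, 66, 4, 6, 8, 3, 2] cursor@5
After 4 (next): list=[49, 5, 33, 66, 4, 6, 8, 3, 2] cursor@33
After 5 (next): list=[49, 5, 33, 66, 4, 6, 8, 3, 2] cursor@66
After 6 (insert_before(87)): list=[49, 5, 33, 87, 66, 4, 6, 8, 3, 2] cursor@66
After 7 (insert_after(38)): list=[49, 5, 33, 87, 66, 38, 4, 6, 8, 3, 2] cursor@66

Answer: 5 5 33 66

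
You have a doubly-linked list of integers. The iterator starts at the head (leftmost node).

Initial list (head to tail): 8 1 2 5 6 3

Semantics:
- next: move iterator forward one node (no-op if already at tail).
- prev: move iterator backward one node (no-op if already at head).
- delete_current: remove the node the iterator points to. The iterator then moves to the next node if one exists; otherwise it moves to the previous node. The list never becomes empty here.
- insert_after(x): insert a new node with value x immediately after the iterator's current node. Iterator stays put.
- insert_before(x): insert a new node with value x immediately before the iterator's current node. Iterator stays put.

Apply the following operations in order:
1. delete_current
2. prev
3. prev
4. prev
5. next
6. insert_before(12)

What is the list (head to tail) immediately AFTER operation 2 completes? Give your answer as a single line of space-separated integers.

Answer: 1 2 5 6 3

Derivation:
After 1 (delete_current): list=[1, 2, 5, 6, 3] cursor@1
After 2 (prev): list=[1, 2, 5, 6, 3] cursor@1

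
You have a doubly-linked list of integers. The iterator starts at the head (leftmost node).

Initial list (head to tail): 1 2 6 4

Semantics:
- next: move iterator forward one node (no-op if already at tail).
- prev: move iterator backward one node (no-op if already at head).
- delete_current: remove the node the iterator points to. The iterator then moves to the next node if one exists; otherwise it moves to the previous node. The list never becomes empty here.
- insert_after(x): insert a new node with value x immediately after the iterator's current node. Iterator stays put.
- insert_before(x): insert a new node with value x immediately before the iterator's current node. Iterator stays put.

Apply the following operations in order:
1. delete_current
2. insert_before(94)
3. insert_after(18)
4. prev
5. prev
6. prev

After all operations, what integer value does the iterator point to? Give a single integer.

After 1 (delete_current): list=[2, 6, 4] cursor@2
After 2 (insert_before(94)): list=[94, 2, 6, 4] cursor@2
After 3 (insert_after(18)): list=[94, 2, 18, 6, 4] cursor@2
After 4 (prev): list=[94, 2, 18, 6, 4] cursor@94
After 5 (prev): list=[94, 2, 18, 6, 4] cursor@94
After 6 (prev): list=[94, 2, 18, 6, 4] cursor@94

Answer: 94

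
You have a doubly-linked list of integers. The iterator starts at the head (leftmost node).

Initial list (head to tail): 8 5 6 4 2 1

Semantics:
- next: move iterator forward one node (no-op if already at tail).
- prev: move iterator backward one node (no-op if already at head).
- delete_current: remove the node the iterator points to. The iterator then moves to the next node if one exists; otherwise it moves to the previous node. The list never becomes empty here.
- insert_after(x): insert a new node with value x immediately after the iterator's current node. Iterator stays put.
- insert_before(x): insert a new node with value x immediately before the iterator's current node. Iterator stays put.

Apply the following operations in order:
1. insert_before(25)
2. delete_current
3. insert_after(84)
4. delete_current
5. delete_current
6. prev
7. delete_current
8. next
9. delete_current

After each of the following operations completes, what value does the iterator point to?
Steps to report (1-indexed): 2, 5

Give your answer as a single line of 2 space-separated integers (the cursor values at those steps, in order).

Answer: 5 6

Derivation:
After 1 (insert_before(25)): list=[25, 8, 5, 6, 4, 2, 1] cursor@8
After 2 (delete_current): list=[25, 5, 6, 4, 2, 1] cursor@5
After 3 (insert_after(84)): list=[25, 5, 84, 6, 4, 2, 1] cursor@5
After 4 (delete_current): list=[25, 84, 6, 4, 2, 1] cursor@84
After 5 (delete_current): list=[25, 6, 4, 2, 1] cursor@6
After 6 (prev): list=[25, 6, 4, 2, 1] cursor@25
After 7 (delete_current): list=[6, 4, 2, 1] cursor@6
After 8 (next): list=[6, 4, 2, 1] cursor@4
After 9 (delete_current): list=[6, 2, 1] cursor@2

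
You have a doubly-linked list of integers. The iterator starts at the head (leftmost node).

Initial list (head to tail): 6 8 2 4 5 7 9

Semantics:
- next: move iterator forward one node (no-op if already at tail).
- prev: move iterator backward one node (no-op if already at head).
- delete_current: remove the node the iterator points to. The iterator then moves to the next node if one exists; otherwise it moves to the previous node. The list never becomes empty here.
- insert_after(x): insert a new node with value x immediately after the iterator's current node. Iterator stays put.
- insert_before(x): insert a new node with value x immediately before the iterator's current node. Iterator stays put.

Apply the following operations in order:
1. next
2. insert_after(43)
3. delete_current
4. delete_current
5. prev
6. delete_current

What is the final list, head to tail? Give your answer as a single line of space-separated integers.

Answer: 2 4 5 7 9

Derivation:
After 1 (next): list=[6, 8, 2, 4, 5, 7, 9] cursor@8
After 2 (insert_after(43)): list=[6, 8, 43, 2, 4, 5, 7, 9] cursor@8
After 3 (delete_current): list=[6, 43, 2, 4, 5, 7, 9] cursor@43
After 4 (delete_current): list=[6, 2, 4, 5, 7, 9] cursor@2
After 5 (prev): list=[6, 2, 4, 5, 7, 9] cursor@6
After 6 (delete_current): list=[2, 4, 5, 7, 9] cursor@2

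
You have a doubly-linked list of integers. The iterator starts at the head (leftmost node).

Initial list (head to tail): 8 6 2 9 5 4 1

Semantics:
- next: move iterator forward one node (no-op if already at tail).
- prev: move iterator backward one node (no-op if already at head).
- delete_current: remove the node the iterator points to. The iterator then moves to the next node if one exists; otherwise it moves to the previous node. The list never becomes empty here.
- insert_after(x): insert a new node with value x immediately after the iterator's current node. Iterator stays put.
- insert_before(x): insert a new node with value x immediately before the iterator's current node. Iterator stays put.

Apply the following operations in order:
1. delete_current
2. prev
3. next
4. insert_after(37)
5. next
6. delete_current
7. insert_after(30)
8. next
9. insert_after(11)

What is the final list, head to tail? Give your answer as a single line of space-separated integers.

Answer: 6 2 9 30 11 5 4 1

Derivation:
After 1 (delete_current): list=[6, 2, 9, 5, 4, 1] cursor@6
After 2 (prev): list=[6, 2, 9, 5, 4, 1] cursor@6
After 3 (next): list=[6, 2, 9, 5, 4, 1] cursor@2
After 4 (insert_after(37)): list=[6, 2, 37, 9, 5, 4, 1] cursor@2
After 5 (next): list=[6, 2, 37, 9, 5, 4, 1] cursor@37
After 6 (delete_current): list=[6, 2, 9, 5, 4, 1] cursor@9
After 7 (insert_after(30)): list=[6, 2, 9, 30, 5, 4, 1] cursor@9
After 8 (next): list=[6, 2, 9, 30, 5, 4, 1] cursor@30
After 9 (insert_after(11)): list=[6, 2, 9, 30, 11, 5, 4, 1] cursor@30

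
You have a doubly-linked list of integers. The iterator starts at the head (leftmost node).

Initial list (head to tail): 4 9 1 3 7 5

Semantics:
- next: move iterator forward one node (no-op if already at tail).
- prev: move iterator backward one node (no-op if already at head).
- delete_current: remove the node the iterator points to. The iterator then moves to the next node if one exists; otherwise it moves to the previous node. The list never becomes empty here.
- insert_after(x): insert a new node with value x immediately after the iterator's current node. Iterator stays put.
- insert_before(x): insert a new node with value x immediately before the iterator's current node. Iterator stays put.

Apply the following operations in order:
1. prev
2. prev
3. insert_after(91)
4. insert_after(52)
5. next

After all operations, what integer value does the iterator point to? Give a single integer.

After 1 (prev): list=[4, 9, 1, 3, 7, 5] cursor@4
After 2 (prev): list=[4, 9, 1, 3, 7, 5] cursor@4
After 3 (insert_after(91)): list=[4, 91, 9, 1, 3, 7, 5] cursor@4
After 4 (insert_after(52)): list=[4, 52, 91, 9, 1, 3, 7, 5] cursor@4
After 5 (next): list=[4, 52, 91, 9, 1, 3, 7, 5] cursor@52

Answer: 52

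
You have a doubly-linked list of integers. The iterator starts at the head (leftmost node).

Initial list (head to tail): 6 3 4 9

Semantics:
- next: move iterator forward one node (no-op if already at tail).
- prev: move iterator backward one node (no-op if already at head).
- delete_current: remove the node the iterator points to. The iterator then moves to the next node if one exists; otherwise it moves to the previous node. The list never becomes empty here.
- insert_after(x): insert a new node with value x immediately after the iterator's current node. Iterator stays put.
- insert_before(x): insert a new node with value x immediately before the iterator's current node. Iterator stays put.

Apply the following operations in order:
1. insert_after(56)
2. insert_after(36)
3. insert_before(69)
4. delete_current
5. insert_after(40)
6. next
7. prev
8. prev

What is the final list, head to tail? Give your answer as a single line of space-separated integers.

Answer: 69 36 40 56 3 4 9

Derivation:
After 1 (insert_after(56)): list=[6, 56, 3, 4, 9] cursor@6
After 2 (insert_after(36)): list=[6, 36, 56, 3, 4, 9] cursor@6
After 3 (insert_before(69)): list=[69, 6, 36, 56, 3, 4, 9] cursor@6
After 4 (delete_current): list=[69, 36, 56, 3, 4, 9] cursor@36
After 5 (insert_after(40)): list=[69, 36, 40, 56, 3, 4, 9] cursor@36
After 6 (next): list=[69, 36, 40, 56, 3, 4, 9] cursor@40
After 7 (prev): list=[69, 36, 40, 56, 3, 4, 9] cursor@36
After 8 (prev): list=[69, 36, 40, 56, 3, 4, 9] cursor@69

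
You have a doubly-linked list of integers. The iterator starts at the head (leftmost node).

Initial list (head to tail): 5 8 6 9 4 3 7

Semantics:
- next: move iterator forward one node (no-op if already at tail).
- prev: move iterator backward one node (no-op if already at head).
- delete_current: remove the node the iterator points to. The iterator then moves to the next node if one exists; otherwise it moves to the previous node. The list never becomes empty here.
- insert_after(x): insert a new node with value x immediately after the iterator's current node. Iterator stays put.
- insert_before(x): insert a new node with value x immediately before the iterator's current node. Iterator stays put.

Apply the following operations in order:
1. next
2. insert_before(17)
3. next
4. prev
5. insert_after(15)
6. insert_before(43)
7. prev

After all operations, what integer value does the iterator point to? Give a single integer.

After 1 (next): list=[5, 8, 6, 9, 4, 3, 7] cursor@8
After 2 (insert_before(17)): list=[5, 17, 8, 6, 9, 4, 3, 7] cursor@8
After 3 (next): list=[5, 17, 8, 6, 9, 4, 3, 7] cursor@6
After 4 (prev): list=[5, 17, 8, 6, 9, 4, 3, 7] cursor@8
After 5 (insert_after(15)): list=[5, 17, 8, 15, 6, 9, 4, 3, 7] cursor@8
After 6 (insert_before(43)): list=[5, 17, 43, 8, 15, 6, 9, 4, 3, 7] cursor@8
After 7 (prev): list=[5, 17, 43, 8, 15, 6, 9, 4, 3, 7] cursor@43

Answer: 43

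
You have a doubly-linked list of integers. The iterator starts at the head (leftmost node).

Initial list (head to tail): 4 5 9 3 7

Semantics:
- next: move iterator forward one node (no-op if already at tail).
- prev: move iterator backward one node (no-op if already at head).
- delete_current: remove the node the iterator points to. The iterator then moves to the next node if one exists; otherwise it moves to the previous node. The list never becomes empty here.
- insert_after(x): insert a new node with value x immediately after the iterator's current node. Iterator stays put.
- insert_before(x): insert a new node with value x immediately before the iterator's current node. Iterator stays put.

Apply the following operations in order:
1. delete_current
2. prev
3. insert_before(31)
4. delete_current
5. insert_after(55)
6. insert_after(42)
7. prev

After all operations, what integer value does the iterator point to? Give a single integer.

Answer: 31

Derivation:
After 1 (delete_current): list=[5, 9, 3, 7] cursor@5
After 2 (prev): list=[5, 9, 3, 7] cursor@5
After 3 (insert_before(31)): list=[31, 5, 9, 3, 7] cursor@5
After 4 (delete_current): list=[31, 9, 3, 7] cursor@9
After 5 (insert_after(55)): list=[31, 9, 55, 3, 7] cursor@9
After 6 (insert_after(42)): list=[31, 9, 42, 55, 3, 7] cursor@9
After 7 (prev): list=[31, 9, 42, 55, 3, 7] cursor@31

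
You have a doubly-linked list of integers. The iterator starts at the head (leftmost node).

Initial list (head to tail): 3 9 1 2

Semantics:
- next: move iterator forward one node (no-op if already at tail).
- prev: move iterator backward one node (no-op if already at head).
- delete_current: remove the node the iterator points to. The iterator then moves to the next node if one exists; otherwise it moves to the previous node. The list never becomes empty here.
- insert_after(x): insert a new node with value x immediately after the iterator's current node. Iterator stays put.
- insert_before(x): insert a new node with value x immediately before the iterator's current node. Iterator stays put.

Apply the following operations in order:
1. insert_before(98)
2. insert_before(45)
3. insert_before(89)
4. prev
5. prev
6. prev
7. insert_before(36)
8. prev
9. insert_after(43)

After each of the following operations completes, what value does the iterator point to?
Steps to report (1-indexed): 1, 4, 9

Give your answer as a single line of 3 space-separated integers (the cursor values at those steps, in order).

Answer: 3 89 36

Derivation:
After 1 (insert_before(98)): list=[98, 3, 9, 1, 2] cursor@3
After 2 (insert_before(45)): list=[98, 45, 3, 9, 1, 2] cursor@3
After 3 (insert_before(89)): list=[98, 45, 89, 3, 9, 1, 2] cursor@3
After 4 (prev): list=[98, 45, 89, 3, 9, 1, 2] cursor@89
After 5 (prev): list=[98, 45, 89, 3, 9, 1, 2] cursor@45
After 6 (prev): list=[98, 45, 89, 3, 9, 1, 2] cursor@98
After 7 (insert_before(36)): list=[36, 98, 45, 89, 3, 9, 1, 2] cursor@98
After 8 (prev): list=[36, 98, 45, 89, 3, 9, 1, 2] cursor@36
After 9 (insert_after(43)): list=[36, 43, 98, 45, 89, 3, 9, 1, 2] cursor@36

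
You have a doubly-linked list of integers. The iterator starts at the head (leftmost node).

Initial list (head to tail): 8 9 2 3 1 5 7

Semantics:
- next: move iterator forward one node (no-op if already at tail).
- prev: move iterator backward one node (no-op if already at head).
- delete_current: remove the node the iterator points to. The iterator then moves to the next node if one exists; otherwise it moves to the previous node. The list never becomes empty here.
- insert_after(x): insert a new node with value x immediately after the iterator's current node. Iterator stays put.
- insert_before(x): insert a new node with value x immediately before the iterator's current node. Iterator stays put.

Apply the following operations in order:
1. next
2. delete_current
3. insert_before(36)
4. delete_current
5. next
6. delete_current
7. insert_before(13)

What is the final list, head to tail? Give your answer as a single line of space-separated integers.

After 1 (next): list=[8, 9, 2, 3, 1, 5, 7] cursor@9
After 2 (delete_current): list=[8, 2, 3, 1, 5, 7] cursor@2
After 3 (insert_before(36)): list=[8, 36, 2, 3, 1, 5, 7] cursor@2
After 4 (delete_current): list=[8, 36, 3, 1, 5, 7] cursor@3
After 5 (next): list=[8, 36, 3, 1, 5, 7] cursor@1
After 6 (delete_current): list=[8, 36, 3, 5, 7] cursor@5
After 7 (insert_before(13)): list=[8, 36, 3, 13, 5, 7] cursor@5

Answer: 8 36 3 13 5 7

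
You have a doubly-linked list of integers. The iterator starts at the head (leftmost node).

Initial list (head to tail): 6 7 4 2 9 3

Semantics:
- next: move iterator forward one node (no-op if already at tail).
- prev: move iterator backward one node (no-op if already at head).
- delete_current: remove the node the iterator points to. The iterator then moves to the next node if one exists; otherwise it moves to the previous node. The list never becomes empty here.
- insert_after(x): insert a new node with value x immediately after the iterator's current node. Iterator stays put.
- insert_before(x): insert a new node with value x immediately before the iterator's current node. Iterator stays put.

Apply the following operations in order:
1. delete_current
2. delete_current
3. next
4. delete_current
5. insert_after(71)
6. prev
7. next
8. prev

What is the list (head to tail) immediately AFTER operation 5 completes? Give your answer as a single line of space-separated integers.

After 1 (delete_current): list=[7, 4, 2, 9, 3] cursor@7
After 2 (delete_current): list=[4, 2, 9, 3] cursor@4
After 3 (next): list=[4, 2, 9, 3] cursor@2
After 4 (delete_current): list=[4, 9, 3] cursor@9
After 5 (insert_after(71)): list=[4, 9, 71, 3] cursor@9

Answer: 4 9 71 3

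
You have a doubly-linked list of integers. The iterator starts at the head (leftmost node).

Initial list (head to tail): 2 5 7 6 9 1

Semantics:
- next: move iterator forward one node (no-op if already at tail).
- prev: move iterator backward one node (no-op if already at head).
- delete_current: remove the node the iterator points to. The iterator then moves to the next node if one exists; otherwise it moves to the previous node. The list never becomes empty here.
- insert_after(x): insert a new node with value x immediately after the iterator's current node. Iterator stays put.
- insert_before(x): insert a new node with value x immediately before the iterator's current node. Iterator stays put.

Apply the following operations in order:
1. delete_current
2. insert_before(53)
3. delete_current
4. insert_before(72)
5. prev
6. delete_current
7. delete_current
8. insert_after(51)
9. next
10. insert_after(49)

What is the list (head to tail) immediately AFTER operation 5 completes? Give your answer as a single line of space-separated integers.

After 1 (delete_current): list=[5, 7, 6, 9, 1] cursor@5
After 2 (insert_before(53)): list=[53, 5, 7, 6, 9, 1] cursor@5
After 3 (delete_current): list=[53, 7, 6, 9, 1] cursor@7
After 4 (insert_before(72)): list=[53, 72, 7, 6, 9, 1] cursor@7
After 5 (prev): list=[53, 72, 7, 6, 9, 1] cursor@72

Answer: 53 72 7 6 9 1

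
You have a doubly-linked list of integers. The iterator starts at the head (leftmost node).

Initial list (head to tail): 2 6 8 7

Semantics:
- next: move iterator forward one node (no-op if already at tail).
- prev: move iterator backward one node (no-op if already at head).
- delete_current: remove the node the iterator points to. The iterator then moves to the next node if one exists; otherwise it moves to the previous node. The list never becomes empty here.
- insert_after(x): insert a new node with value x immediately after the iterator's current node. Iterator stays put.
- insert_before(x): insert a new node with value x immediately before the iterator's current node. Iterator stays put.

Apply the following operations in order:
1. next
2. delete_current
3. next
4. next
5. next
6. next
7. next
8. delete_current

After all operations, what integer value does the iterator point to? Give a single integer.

After 1 (next): list=[2, 6, 8, 7] cursor@6
After 2 (delete_current): list=[2, 8, 7] cursor@8
After 3 (next): list=[2, 8, 7] cursor@7
After 4 (next): list=[2, 8, 7] cursor@7
After 5 (next): list=[2, 8, 7] cursor@7
After 6 (next): list=[2, 8, 7] cursor@7
After 7 (next): list=[2, 8, 7] cursor@7
After 8 (delete_current): list=[2, 8] cursor@8

Answer: 8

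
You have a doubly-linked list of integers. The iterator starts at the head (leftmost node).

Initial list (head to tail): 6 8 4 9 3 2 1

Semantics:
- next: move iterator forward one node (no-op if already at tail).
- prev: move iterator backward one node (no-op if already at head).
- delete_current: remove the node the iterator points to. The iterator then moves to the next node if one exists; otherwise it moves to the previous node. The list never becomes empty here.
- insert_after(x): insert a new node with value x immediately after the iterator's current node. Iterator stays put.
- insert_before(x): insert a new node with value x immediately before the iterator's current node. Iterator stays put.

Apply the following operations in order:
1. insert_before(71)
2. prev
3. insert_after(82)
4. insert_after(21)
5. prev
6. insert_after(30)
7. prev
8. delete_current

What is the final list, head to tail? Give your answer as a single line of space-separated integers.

Answer: 30 21 82 6 8 4 9 3 2 1

Derivation:
After 1 (insert_before(71)): list=[71, 6, 8, 4, 9, 3, 2, 1] cursor@6
After 2 (prev): list=[71, 6, 8, 4, 9, 3, 2, 1] cursor@71
After 3 (insert_after(82)): list=[71, 82, 6, 8, 4, 9, 3, 2, 1] cursor@71
After 4 (insert_after(21)): list=[71, 21, 82, 6, 8, 4, 9, 3, 2, 1] cursor@71
After 5 (prev): list=[71, 21, 82, 6, 8, 4, 9, 3, 2, 1] cursor@71
After 6 (insert_after(30)): list=[71, 30, 21, 82, 6, 8, 4, 9, 3, 2, 1] cursor@71
After 7 (prev): list=[71, 30, 21, 82, 6, 8, 4, 9, 3, 2, 1] cursor@71
After 8 (delete_current): list=[30, 21, 82, 6, 8, 4, 9, 3, 2, 1] cursor@30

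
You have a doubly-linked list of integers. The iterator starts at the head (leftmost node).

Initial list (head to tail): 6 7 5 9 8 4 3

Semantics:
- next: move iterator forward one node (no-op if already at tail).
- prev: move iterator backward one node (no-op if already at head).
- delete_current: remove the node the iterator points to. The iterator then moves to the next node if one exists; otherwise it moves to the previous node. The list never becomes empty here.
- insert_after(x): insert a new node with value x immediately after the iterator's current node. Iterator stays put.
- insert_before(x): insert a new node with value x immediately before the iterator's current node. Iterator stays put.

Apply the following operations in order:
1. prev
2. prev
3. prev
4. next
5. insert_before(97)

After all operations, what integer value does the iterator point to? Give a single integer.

Answer: 7

Derivation:
After 1 (prev): list=[6, 7, 5, 9, 8, 4, 3] cursor@6
After 2 (prev): list=[6, 7, 5, 9, 8, 4, 3] cursor@6
After 3 (prev): list=[6, 7, 5, 9, 8, 4, 3] cursor@6
After 4 (next): list=[6, 7, 5, 9, 8, 4, 3] cursor@7
After 5 (insert_before(97)): list=[6, 97, 7, 5, 9, 8, 4, 3] cursor@7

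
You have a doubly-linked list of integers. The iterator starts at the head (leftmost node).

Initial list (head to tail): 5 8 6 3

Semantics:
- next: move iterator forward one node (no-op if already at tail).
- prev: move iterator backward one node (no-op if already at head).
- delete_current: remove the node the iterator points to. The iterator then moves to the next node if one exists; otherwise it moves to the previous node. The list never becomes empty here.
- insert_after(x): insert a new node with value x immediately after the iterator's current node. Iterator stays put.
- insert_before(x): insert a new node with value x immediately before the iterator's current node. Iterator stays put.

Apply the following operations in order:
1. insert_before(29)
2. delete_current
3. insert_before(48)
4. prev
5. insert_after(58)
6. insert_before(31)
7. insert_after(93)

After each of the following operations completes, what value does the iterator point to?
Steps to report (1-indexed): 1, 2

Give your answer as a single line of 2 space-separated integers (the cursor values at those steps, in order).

Answer: 5 8

Derivation:
After 1 (insert_before(29)): list=[29, 5, 8, 6, 3] cursor@5
After 2 (delete_current): list=[29, 8, 6, 3] cursor@8
After 3 (insert_before(48)): list=[29, 48, 8, 6, 3] cursor@8
After 4 (prev): list=[29, 48, 8, 6, 3] cursor@48
After 5 (insert_after(58)): list=[29, 48, 58, 8, 6, 3] cursor@48
After 6 (insert_before(31)): list=[29, 31, 48, 58, 8, 6, 3] cursor@48
After 7 (insert_after(93)): list=[29, 31, 48, 93, 58, 8, 6, 3] cursor@48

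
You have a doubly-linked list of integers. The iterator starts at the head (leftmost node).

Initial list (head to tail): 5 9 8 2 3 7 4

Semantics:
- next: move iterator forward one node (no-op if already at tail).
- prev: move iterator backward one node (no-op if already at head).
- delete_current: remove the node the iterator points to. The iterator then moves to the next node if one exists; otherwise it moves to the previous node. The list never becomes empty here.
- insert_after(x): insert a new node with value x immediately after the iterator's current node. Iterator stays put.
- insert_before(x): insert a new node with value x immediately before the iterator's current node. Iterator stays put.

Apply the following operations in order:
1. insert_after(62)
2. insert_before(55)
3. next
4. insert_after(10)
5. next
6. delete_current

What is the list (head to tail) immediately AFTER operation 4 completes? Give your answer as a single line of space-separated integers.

After 1 (insert_after(62)): list=[5, 62, 9, 8, 2, 3, 7, 4] cursor@5
After 2 (insert_before(55)): list=[55, 5, 62, 9, 8, 2, 3, 7, 4] cursor@5
After 3 (next): list=[55, 5, 62, 9, 8, 2, 3, 7, 4] cursor@62
After 4 (insert_after(10)): list=[55, 5, 62, 10, 9, 8, 2, 3, 7, 4] cursor@62

Answer: 55 5 62 10 9 8 2 3 7 4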